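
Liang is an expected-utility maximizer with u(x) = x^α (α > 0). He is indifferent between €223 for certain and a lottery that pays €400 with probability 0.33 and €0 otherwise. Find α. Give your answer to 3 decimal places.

α ≈ 1.897

The lottery's expected utility is 0.33·u(400) + 0.67·u(0) = 0.33·400^α (since u(0) = 0 for α > 0).
Indifference: 223^α = 0.33·400^α, so (223/400)^α = 0.33.
α = ln(0.33) / ln(223/400) = -1.108663/-0.584293 ≈ 1.897.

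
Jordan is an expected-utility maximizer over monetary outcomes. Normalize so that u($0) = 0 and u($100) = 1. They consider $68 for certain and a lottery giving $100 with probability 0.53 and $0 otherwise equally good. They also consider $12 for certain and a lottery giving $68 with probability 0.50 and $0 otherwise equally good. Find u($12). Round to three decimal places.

0.265

The first gamble pins u($68): it must equal 0.53·1 + 0.47·0 = 0.53.
Chaining: u($12) = 0.50·0.53 + 0.50·0.00 = 0.2650.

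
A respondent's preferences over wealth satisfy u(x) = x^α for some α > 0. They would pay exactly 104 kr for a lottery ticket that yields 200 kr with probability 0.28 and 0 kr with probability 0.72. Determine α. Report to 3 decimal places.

α ≈ 1.947

Since u(0) = 0, the lottery's EU is 0.28·200^α.
Setting u(104) equal to that: 104^α = 0.28·200^α ⇒ (104/200)^α = 0.28.
Take logs: α = ln 0.28 / ln(104/200) ≈ 1.94665.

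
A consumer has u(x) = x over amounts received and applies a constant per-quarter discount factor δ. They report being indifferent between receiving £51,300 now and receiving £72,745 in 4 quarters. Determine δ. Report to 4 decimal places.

δ ≈ 0.9164

Indifference means u(51300) = δ^4 · u(72745), so δ^4 = u(51300)/u(72745).
With u(x) = x: δ^4 = 51300/72745 = 0.70520.
Taking the 4th root: δ = 0.70520^(1/4) ≈ 0.9164.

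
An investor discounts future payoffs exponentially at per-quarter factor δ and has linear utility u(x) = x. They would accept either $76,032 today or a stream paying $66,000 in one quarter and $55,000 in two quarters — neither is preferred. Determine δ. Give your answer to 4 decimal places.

δ ≈ 0.7200

Equating present values: 76032 = 66000δ + 55000δ².
So 55000δ² + 66000δ − 76032 = 0.
δ = (−66000 + √(66000² + 4·55000·76032)) / (2·55000) = (−66000 + √21083040000.00) / 110000 ≈ 0.7200.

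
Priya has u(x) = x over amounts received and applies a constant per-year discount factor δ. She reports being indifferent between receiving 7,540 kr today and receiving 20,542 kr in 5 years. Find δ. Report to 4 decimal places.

δ ≈ 0.8184

The payoff in 5 years is discounted by δ^5, so u(7540) = δ^5·u(20542) and δ^5 = u(7540)/u(20542).
With u(x) = x: δ^5 = 7540/20542 = 0.36705.
So δ = 0.36705^(1/5) ≈ 0.8184.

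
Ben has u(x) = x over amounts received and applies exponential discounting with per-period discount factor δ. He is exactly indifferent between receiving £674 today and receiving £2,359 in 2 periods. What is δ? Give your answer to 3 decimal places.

The payoff in 2 periods is discounted by δ^2, so u(674) = δ^2·u(2359) and δ^2 = u(674)/u(2359).
With u(x) = x: δ^2 = 674/2359 = 0.28571.
Taking the square root: δ = 0.28571^(1/2) ≈ 0.535.

δ ≈ 0.535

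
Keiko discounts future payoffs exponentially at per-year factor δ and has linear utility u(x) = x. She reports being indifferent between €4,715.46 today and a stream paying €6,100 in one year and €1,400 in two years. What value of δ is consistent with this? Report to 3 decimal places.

The stream is worth 6100δ + 1400δ² today, so 6100δ + 1400δ² = 4715.46.
So 1400δ² + 6100δ − 4715.46 = 0.
The positive root is δ = [−6100 + √(6100² + 4·1400·4715.46)] / (2·1400) = (−6100 + 7976.000)/2800 ≈ 0.670.

δ ≈ 0.670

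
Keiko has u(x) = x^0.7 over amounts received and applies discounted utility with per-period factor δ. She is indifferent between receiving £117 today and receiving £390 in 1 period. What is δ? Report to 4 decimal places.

δ ≈ 0.4305

Equating discounted utilities: u(117) = δ·u(390) ⇒ δ = u(117)/u(390).
Since u(x) = x^0.7, δ = (117/390)^0.7 = 0.30000^0.7 = 0.43051.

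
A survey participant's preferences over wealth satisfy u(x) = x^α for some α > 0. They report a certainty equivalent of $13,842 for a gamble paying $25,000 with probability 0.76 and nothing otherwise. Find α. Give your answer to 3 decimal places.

α ≈ 0.464

Since u(0) = 0, the lottery's EU is 0.76·25000^α.
Indifference: 13842^α = 0.76·25000^α, so (13842/25000)^α = 0.76.
Take logs: α = ln 0.76 / ln(13842/25000) ≈ 0.46423.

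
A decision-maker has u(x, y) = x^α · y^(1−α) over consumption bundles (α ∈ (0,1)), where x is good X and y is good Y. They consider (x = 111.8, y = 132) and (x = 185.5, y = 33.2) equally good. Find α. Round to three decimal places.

Indifference: 111.8^α · 132^(1−α) = 185.5^α · 33.2^(1−α).
(111.8/185.5)^α = (33.2/132)^(1−α); take logs: α·ln(111.8/185.5) = (1−α)·ln(33.2/132), i.e. α·-0.506343 = (1−α)·-1.380252.
So α/(1−α) = (-1.380252)/(-0.506343) = 2.725923, and α = 2.725923/3.725923 ≈ 0.732.

α ≈ 0.732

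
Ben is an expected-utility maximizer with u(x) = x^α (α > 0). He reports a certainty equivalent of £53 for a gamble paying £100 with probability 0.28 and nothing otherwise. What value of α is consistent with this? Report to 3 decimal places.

Since u(0) = 0, the lottery's EU is 0.28·100^α.
Equating: 53^α = 0.28·100^α, i.e. 0.5300^α = 0.28.
Taking logs: α·ln(53/100) = ln(0.28), so α = -1.272966 / -0.634878 ≈ 2.005.

α ≈ 2.005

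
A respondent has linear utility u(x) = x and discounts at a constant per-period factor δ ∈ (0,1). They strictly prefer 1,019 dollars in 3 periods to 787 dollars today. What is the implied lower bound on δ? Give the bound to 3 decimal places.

δ > 0.917

Comparing present values: 787 < δ^3·1019.
Hence δ^3 > 787/1019 = 0.77233, and x ↦ x^(1/3) is increasing on (0,∞).
δ > (787/1019)^(1/3) ≈ 0.917.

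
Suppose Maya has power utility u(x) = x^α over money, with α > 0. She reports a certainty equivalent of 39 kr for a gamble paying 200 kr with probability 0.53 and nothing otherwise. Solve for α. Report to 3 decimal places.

Since u(0) = 0, the lottery's EU is 0.53·200^α.
Equating: 39^α = 0.53·200^α, i.e. 0.1950^α = 0.53.
Taking logs: α·ln(39/200) = ln(0.53), so α = -0.634878 / -1.634756 ≈ 0.388.

α ≈ 0.388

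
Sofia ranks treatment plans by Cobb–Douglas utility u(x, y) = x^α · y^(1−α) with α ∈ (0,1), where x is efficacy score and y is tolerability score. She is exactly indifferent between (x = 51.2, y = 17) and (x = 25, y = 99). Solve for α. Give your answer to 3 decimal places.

Set the two utilities equal: 51.2^α·17^(1−α) = 25^α·99^(1−α).
Rearrange to (51.2/25)^α = (99/17)^(1−α) and take logs: α·0.716864 = (1−α)·1.761907.
So α/(1−α) = (1.761907)/(0.716864) = 2.457798, and α = 2.457798/3.457798 ≈ 0.711.

α ≈ 0.711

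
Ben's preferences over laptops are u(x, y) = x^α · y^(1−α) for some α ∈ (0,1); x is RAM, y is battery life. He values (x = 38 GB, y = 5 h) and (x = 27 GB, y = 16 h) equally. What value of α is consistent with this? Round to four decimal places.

α ≈ 0.7729

The Cobb–Douglas utilities coincide, so 38^α·5^(1−α) = 27^α·16^(1−α).
(38/27)^α = (16/5)^(1−α); take logs: α·ln(38/27) = (1−α)·ln(16/5), i.e. α·0.3417493 = (1−α)·1.1631508.
So α/(1−α) = (1.1631508)/(0.3417493) = 3.4035207, and α = 3.4035207/4.4035207 ≈ 0.7729.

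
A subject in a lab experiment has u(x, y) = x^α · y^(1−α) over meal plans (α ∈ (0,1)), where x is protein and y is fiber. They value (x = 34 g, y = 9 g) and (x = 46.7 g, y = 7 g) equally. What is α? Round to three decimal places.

α ≈ 0.442

Set the two utilities equal: 34^α·9^(1−α) = 46.7^α·7^(1−α).
Taking logs: α·ln 34 + (1−α)·ln 9 = α·ln 46.7 + (1−α)·ln 7, i.e. α·-0.317384 = (1−α)·-0.251314.
Thus α·(-0.568698) = -0.251314, so α = -0.251314/-0.568698 ≈ 0.442.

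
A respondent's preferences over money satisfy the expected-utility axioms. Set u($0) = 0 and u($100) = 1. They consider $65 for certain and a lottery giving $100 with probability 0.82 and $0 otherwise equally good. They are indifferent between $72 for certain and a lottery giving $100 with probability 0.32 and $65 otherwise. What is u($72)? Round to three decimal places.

From the first indifference, u($65) = 0.82·u($100) + 0.18·u($0) = 0.82·1 + 0.18·0 = 0.82.
Then u($72) = 0.32·u($100) + 0.68·u($65) = 0.32·1.00 + 0.68·0.82 = 0.8776.

0.878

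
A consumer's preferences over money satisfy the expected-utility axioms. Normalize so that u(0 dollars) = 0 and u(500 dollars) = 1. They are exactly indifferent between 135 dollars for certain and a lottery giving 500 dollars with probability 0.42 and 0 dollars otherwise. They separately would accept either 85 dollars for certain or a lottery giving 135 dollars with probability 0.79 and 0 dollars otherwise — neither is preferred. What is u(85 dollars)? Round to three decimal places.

From the first indifference, u(135 dollars) = 0.42·u(500 dollars) + 0.58·u(0 dollars) = 0.42·1 + 0.58·0 = 0.42.
The second indifference gives u(85 dollars) = 0.79·u(135 dollars) + 0.21·u(0 dollars) = 0.79·0.42 + 0.21·0.00 = 0.3318.

0.332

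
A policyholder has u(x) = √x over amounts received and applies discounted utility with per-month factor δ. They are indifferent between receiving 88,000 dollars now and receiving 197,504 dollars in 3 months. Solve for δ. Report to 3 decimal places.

δ ≈ 0.874

The payoff in 3 months is discounted by δ^3, so u(88000) = δ^3·u(197504) and δ^3 = u(88000)/u(197504).
Since u(x) = √x, δ^3 = √(88000/197504) = 0.66750.
Taking the cube root: δ = 0.66750^(1/3) ≈ 0.874.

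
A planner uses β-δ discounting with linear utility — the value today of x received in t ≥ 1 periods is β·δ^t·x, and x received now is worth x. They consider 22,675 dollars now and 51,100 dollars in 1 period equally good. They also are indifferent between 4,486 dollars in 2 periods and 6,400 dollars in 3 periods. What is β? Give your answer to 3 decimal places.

Both payoffs in the second observation are in the future, so β drops out: δ^2·4486 = δ^3·6400 ⇒ δ = 4486/6400 = 0.70094.
The first indifference: 22675 = β·δ·51100, so β = 22675/(δ·51100) = 22675/(0.70094·51100) ≈ 0.633.

β ≈ 0.633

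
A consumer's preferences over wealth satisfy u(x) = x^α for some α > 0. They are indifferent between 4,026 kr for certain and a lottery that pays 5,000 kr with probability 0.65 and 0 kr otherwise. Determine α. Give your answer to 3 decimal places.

Since u(0) = 0, the lottery's EU is 0.65·5000^α.
Equating: 4026^α = 0.65·5000^α, i.e. 0.8052^α = 0.65.
Take logs: α = ln 0.65 / ln(4026/5000) ≈ 1.98825.

α ≈ 1.988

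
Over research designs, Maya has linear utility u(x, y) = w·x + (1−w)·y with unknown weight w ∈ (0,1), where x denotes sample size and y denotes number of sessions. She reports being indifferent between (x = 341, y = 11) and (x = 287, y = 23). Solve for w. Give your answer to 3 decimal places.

w = 0.182

Indifference: w·341 + (1−w)·11 = w·287 + (1−w)·23.
w·(341−287) = (1−w)·(23−11), i.e. w·54 = (1−w)·12.
Hence w = 12/(54+12) = 12/66 = 0.182.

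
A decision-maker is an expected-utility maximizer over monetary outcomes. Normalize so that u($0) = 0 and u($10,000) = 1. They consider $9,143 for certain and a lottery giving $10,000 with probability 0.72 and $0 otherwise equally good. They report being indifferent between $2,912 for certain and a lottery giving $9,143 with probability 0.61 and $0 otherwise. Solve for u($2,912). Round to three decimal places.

First, u($9,143) = 0.72·u($10,000) + 0.28·u($0) = 0.72.
Then u($2,912) = 0.61·u($9,143) + 0.39·u($0) = 0.61·0.72 + 0.39·0.00 = 0.4392.

0.439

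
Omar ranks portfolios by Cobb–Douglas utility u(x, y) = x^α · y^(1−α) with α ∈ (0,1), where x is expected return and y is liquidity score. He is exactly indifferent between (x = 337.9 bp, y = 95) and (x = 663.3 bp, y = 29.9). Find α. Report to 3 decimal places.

α ≈ 0.632

The Cobb–Douglas utilities coincide, so 337.9^α·95^(1−α) = 663.3^α·29.9^(1−α).
Rearrange to (337.9/663.3)^α = (29.9/95)^(1−α) and take logs: α·-0.674477 = (1−α)·-1.156018.
So α/(1−α) = (-1.156018)/(-0.674477) = 1.713947, and α = 1.713947/2.713947 ≈ 0.632.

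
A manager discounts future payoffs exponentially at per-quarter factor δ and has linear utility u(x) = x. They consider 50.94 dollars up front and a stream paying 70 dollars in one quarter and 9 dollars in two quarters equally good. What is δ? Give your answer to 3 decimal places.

Equating present values: 50.94 = 70δ + 9δ².
So 9δ² + 70δ − 50.94 = 0.
The positive root is δ = [−70 + √(70² + 4·9·50.94)] / (2·9) = (−70 + 82.060)/18 ≈ 0.670.

δ ≈ 0.670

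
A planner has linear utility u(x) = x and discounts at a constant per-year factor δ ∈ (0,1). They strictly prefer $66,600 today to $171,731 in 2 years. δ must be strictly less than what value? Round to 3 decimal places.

δ < 0.623

Under u(x) = x this choice says 66600 > δ^2·171731.
Dividing by 171731: δ^2 < 0.38782. Both sides are positive, so the square root keeps the direction.
δ < (66600/171731)^(1/2) ≈ 0.623.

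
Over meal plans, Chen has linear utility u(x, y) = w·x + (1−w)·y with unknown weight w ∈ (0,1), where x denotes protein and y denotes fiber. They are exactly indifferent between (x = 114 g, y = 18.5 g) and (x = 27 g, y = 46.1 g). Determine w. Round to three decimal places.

w = 0.241

u(114,18.5) = u(27,46.1) means w·114 + (1−w)·18.5 = w·27 + (1−w)·46.1.
Rearranging, 87·w − 27.6·(1−w) = 0.
So w/(1−w) = 27.6/87 = 0.3172, giving w = 27.6/(87+27.6) = 0.241.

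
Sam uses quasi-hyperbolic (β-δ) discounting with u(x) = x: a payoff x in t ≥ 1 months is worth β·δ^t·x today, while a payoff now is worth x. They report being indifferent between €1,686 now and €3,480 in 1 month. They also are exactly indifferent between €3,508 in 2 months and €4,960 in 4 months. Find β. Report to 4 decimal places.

β ≈ 0.5761

The second indifference involves only future payoffs, so β cancels: β·δ^2·3508 = β·δ^4·4960, giving δ^2 = 3508/4960 = 0.70726, so δ = 0.84099.
The first indifference: 1686 = β·δ·3480, so β = 1686/(δ·3480) = 1686/(0.84099·3480) ≈ 0.5761.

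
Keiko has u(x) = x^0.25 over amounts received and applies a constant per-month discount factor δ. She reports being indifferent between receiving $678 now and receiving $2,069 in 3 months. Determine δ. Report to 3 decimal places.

The payoff in 3 months is discounted by δ^3, so u(678) = δ^3·u(2069) and δ^3 = u(678)/u(2069).
With u(x) = x^0.25: δ^3 = 678^0.25/2069^0.25 = (678/2069)^0.25 = 0.75660.
Taking the cube root: δ = 0.75660^(1/3) ≈ 0.911.

δ ≈ 0.911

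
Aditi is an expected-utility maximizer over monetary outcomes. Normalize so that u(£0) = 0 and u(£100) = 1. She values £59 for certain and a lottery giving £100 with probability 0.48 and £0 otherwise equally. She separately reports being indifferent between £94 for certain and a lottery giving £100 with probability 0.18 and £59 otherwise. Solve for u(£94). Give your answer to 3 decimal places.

0.574

The first gamble pins u(£59): it must equal 0.48·1 + 0.52·0 = 0.48.
Chaining: u(£94) = 0.18·1.00 + 0.82·0.48 = 0.5736.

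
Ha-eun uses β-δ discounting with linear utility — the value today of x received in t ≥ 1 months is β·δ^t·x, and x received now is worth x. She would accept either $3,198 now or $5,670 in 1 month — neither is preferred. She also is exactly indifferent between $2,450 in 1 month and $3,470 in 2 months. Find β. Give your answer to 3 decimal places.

β ≈ 0.799

The second indifference involves only future payoffs, so β cancels: β·δ^1·2450 = β·δ^2·3470, giving δ = 2450/3470 = 0.70605.
Substituting δ into 3198 = β·δ·5670: β = 3198/(4003.314) ≈ 0.799.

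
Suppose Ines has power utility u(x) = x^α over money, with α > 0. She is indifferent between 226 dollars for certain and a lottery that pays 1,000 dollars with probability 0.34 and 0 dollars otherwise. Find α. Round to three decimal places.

The lottery's expected utility is 0.34·u(1000) + 0.66·u(0) = 0.34·1000^α (since u(0) = 0 for α > 0).
Indifference: 226^α = 0.34·1000^α, so (226/1000)^α = 0.34.
Take logs: α = ln 0.34 / ln(226/1000) ≈ 0.72539.

α ≈ 0.725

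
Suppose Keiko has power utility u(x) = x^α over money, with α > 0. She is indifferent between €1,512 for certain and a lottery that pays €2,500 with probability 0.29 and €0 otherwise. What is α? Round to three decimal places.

EU(lottery) = 0.29·2500^α + 0.71·0 = 0.29·2500^α.
Setting u(1512) equal to that: 1512^α = 0.29·2500^α ⇒ (1512/2500)^α = 0.29.
Taking logs: α·ln(1512/2500) = ln(0.29), so α = -1.237874 / -0.502857 ≈ 2.462.

α ≈ 2.462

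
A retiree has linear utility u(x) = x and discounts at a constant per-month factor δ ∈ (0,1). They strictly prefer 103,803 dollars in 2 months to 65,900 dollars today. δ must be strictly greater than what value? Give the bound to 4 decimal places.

The preference means 65900 < δ^2·103803.
Dividing by 103803: δ^2 > 0.63486. Both sides are positive, so the square root keeps the direction.
δ > (65900/103803)^(1/2) ≈ 0.7968.

δ > 0.7968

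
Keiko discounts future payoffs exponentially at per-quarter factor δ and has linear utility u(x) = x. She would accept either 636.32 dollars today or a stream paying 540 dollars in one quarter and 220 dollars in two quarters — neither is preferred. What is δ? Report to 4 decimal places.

The stream is worth 540δ + 220δ² today, so 540δ + 220δ² = 636.32.
Rearranged: 220δ² + 540δ − 636.32 = 0.
δ = (−540 + √(540² + 4·220·636.32)) / (2·220) = (−540 + √851561.60) / 440 ≈ 0.8700.

δ ≈ 0.8700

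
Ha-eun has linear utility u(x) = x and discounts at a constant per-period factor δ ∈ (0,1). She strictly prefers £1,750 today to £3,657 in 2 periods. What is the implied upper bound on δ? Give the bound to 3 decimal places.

δ < 0.692

Under u(x) = x this choice says 1750 > δ^2·3657.
Hence δ^2 < 1750/3657 = 0.47853, and x ↦ x^(1/2) is increasing on (0,∞).
δ < 0.47853^(1/2) = 0.692.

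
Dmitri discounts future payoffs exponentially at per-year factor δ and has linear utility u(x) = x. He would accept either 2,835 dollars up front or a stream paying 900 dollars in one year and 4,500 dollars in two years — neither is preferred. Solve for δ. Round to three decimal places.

The stream is worth 900δ + 4500δ² today, so 900δ + 4500δ² = 2835.
Rearranged: 4500δ² + 900δ − 2835 = 0.
The positive root is δ = [−900 + √(900² + 4·4500·2835)] / (2·4500) = (−900 + 7200.000)/9000 ≈ 0.700.

δ ≈ 0.700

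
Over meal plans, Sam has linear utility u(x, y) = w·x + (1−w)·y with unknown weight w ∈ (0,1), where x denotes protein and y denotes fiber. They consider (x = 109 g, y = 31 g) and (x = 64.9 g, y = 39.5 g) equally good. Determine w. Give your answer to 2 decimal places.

Indifference: w·109 + (1−w)·31 = w·64.9 + (1−w)·39.5.
Rearranging, 44.1·w − 8.5·(1−w) = 0.
Hence w = 8.5/(44.1+8.5) = 8.5/52.6 = 0.16.

w = 0.16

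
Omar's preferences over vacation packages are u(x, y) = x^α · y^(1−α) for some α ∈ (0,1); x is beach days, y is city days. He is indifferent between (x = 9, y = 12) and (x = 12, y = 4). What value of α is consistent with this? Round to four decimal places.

Indifference: 9^α · 12^(1−α) = 12^α · 4^(1−α).
Rearrange to (9/12)^α = (4/12)^(1−α) and take logs: α·-0.2876821 = (1−α)·-1.0986123.
With A = -0.2876821 and B = -1.0986123: α·A = (1−α)·B, so α = B/(A+B) = -1.0986123/-1.3862944 ≈ 0.7925.

α ≈ 0.7925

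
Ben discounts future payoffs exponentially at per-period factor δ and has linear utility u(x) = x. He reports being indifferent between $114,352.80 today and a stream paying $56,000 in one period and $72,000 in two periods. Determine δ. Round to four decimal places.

δ ≈ 0.9300

Present value of the stream is 56000·δ + 72000·δ². Indifference gives 56000δ + 72000δ² = 114352.80.
Rearranged: 72000δ² + 56000δ − 114352.80 = 0.
The positive root is δ = [−56000 + √(56000² + 4·72000·114352.80)] / (2·72000) = (−56000 + 189920.000)/144000 ≈ 0.9300.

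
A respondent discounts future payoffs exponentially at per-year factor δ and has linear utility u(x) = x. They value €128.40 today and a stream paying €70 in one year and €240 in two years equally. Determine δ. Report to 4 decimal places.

δ ≈ 0.6000

Equating present values: 128.40 = 70δ + 240δ².
Rearranged: 240δ² + 70δ − 128.40 = 0.
δ = (−70 + √(70² + 4·240·128.40)) / (2·240) = (−70 + √128164.00) / 480 ≈ 0.6000.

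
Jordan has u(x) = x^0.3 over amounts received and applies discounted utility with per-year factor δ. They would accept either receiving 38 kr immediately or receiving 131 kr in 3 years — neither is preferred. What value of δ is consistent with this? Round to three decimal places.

δ ≈ 0.884

Indifference means u(38) = δ^3 · u(131), so δ^3 = u(38)/u(131).
With u(x) = x^0.3: δ^3 = 38^0.3/131^0.3 = (38/131)^0.3 = 0.68985.
Taking the cube root: δ = 0.68985^(1/3) ≈ 0.884.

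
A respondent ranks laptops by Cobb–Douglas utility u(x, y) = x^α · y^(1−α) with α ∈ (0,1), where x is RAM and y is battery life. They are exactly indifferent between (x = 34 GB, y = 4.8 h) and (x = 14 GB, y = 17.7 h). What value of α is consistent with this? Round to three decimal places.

Set the two utilities equal: 34^α·4.8^(1−α) = 14^α·17.7^(1−α).
Rearrange to (34/14)^α = (17.7/4.8)^(1−α) and take logs: α·0.887303 = (1−α)·1.304949.
Thus α·(2.192252) = 1.304949, so α = 1.304949/2.192252 ≈ 0.595.

α ≈ 0.595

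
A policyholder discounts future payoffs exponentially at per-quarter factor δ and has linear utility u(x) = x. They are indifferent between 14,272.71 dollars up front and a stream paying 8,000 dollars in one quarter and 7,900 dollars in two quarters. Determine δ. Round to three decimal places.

δ ≈ 0.930

Present value of the stream is 8000·δ + 7900·δ². Indifference gives 8000δ + 7900δ² = 14272.71.
So 7900δ² + 8000δ − 14272.71 = 0.
δ = (−8000 + √(8000² + 4·7900·14272.71)) / (2·7900) = (−8000 + √515017636.00) / 15800 ≈ 0.930.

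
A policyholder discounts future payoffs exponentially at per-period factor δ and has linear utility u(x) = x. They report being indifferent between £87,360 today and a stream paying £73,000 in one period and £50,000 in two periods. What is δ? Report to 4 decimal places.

δ ≈ 0.7800

Present value of the stream is 73000·δ + 50000·δ². Indifference gives 73000δ + 50000δ² = 87360.
Rearranged: 50000δ² + 73000δ − 87360 = 0.
δ = (−73000 + √(73000² + 4·50000·87360)) / (2·50000) = (−73000 + √22801000000.00) / 100000 ≈ 0.7800.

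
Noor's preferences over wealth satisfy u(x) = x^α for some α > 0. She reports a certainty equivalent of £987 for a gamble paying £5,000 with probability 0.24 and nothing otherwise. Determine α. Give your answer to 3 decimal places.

The lottery's expected utility is 0.24·u(5000) + 0.76·u(0) = 0.24·5000^α (since u(0) = 0 for α > 0).
Indifference: 987^α = 0.24·5000^α, so (987/5000)^α = 0.24.
α = ln(0.24) / ln(987/5000) = -1.427116/-1.622523 ≈ 0.880.

α ≈ 0.880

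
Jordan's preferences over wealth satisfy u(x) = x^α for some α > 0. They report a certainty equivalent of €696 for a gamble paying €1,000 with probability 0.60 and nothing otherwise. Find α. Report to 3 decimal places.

EU(lottery) = 0.60·1000^α + 0.40·0 = 0.60·1000^α.
Setting u(696) equal to that: 696^α = 0.60·1000^α ⇒ (696/1000)^α = 0.60.
Take logs: α = ln 0.60 / ln(696/1000) ≈ 1.40954.

α ≈ 1.410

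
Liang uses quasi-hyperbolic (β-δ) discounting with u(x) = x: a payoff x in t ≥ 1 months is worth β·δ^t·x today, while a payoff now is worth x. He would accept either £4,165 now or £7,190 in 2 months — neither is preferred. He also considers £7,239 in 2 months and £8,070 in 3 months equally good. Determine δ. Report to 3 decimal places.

δ ≈ 0.897

The second indifference involves only future payoffs, so β cancels: β·δ^2·7239 = β·δ^3·8070, giving δ = 7239/8070 = 0.89703.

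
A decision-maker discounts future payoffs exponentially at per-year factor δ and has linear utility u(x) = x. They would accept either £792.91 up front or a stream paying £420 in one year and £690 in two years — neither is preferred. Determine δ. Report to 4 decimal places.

δ ≈ 0.8100

Equating present values: 792.91 = 420δ + 690δ².
Rearranged: 690δ² + 420δ − 792.91 = 0.
δ = (−420 + √(420² + 4·690·792.91)) / (2·690) = (−420 + √2364831.60) / 1380 ≈ 0.8100.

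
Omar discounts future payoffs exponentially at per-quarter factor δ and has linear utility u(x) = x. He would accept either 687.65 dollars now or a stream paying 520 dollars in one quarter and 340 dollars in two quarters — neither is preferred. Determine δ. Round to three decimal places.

The stream is worth 520δ + 340δ² today, so 520δ + 340δ² = 687.65.
So 340δ² + 520δ − 687.65 = 0.
The positive root is δ = [−520 + √(520² + 4·340·687.65)] / (2·340) = (−520 + 1098.000)/680 ≈ 0.850.

δ ≈ 0.850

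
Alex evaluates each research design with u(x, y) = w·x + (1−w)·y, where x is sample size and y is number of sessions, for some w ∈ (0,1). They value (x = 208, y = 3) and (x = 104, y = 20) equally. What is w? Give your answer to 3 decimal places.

u(208,3) = u(104,20) means w·208 + (1−w)·3 = w·104 + (1−w)·20.
w·(208−104) = (1−w)·(20−3), i.e. w·104 = (1−w)·17.
So w/(1−w) = 17/104 = 0.1635, giving w = 17/(104+17) = 0.140.

w = 0.140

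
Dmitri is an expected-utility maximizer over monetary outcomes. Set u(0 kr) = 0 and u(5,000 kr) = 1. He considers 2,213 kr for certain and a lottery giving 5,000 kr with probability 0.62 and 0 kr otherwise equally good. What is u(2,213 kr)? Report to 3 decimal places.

The indifference gives u(2,213 kr) = 0.62·u(5,000 kr) + 0.38·u(0 kr) = 0.62·1 + 0.38·0 = 0.62.

0.620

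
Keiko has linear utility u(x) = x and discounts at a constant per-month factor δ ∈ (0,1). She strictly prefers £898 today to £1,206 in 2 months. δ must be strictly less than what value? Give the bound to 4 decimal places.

Comparing present values: 898 > δ^2·1206.
So δ^2 < 898/1206 = 0.74461; taking the square root of both positive sides preserves the inequality.
δ < 0.74461^(1/2) = 0.8629.

δ < 0.8629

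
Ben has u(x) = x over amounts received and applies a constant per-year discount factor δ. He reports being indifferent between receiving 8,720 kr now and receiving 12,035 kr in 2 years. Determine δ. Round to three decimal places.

Indifference means u(8720) = δ^2 · u(12035), so δ^2 = u(8720)/u(12035).
With u(x) = x: δ^2 = 8720/12035 = 0.72455.
So δ = 0.72455^(1/2) ≈ 0.851.

δ ≈ 0.851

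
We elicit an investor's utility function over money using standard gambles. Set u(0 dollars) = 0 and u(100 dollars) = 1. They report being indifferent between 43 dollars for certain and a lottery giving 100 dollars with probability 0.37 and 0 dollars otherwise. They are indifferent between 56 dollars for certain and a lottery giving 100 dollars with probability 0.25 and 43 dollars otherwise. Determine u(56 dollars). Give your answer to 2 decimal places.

From the first indifference, u(43 dollars) = 0.37·u(100 dollars) + 0.63·u(0 dollars) = 0.37·1 + 0.63·0 = 0.37.
The second indifference gives u(56 dollars) = 0.25·u(100 dollars) + 0.75·u(43 dollars) = 0.25·1.00 + 0.75·0.37 = 0.5275.

0.53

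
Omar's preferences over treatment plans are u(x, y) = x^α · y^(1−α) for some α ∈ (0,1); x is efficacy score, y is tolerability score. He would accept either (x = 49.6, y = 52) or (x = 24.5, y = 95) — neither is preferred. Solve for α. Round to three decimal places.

α ≈ 0.461

The Cobb–Douglas utilities coincide, so 49.6^α·52^(1−α) = 24.5^α·95^(1−α).
Taking logs: α·ln 49.6 + (1−α)·ln 52 = α·ln 24.5 + (1−α)·ln 95, i.e. α·0.705318 = (1−α)·0.602633.
So α/(1−α) = (0.602633)/(0.705318) = 0.854413, and α = 0.854413/1.854413 ≈ 0.461.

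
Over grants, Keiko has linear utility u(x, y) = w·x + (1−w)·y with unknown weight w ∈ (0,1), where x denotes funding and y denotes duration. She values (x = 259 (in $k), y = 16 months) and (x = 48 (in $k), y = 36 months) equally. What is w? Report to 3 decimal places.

w = 0.087

u(259,16) = u(48,36) means w·259 + (1−w)·16 = w·48 + (1−w)·36.
Rearranging, 211·w − 20·(1−w) = 0.
So w/(1−w) = 20/211 = 0.0948, giving w = 20/(211+20) = 0.087.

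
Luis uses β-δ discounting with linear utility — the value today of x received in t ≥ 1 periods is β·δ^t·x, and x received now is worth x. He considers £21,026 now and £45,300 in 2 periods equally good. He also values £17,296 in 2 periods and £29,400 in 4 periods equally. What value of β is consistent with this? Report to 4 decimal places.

The second indifference involves only future payoffs, so β cancels: β·δ^2·17296 = β·δ^4·29400, giving δ^2 = 17296/29400 = 0.58830, so δ = 0.76701.
Substituting δ into 21026 = β·δ^2·45300: β = 21026/(26649.959) ≈ 0.7890.

β ≈ 0.7890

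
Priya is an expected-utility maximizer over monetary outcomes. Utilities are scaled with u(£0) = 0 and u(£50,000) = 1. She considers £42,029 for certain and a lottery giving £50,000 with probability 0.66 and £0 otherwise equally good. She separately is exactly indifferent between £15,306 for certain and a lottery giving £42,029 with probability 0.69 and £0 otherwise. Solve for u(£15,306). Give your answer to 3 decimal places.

0.455

First, u(£42,029) = 0.66·u(£50,000) + 0.34·u(£0) = 0.66.
Chaining: u(£15,306) = 0.69·0.66 + 0.31·0.00 = 0.4554.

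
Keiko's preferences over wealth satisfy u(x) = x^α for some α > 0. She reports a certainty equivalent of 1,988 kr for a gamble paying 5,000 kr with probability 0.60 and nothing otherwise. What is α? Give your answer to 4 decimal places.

α ≈ 0.5539

The lottery's expected utility is 0.60·u(5000) + 0.40·u(0) = 0.60·5000^α (since u(0) = 0 for α > 0).
Setting u(1988) equal to that: 1988^α = 0.60·5000^α ⇒ (1988/5000)^α = 0.60.
Taking logs: α·ln(1988/5000) = ln(0.60), so α = -0.5108256 / -0.9223088 ≈ 0.5539.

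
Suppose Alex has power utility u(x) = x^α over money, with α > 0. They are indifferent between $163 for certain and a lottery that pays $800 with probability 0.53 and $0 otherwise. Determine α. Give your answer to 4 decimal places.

EU(lottery) = 0.53·800^α + 0.47·0 = 0.53·800^α.
Setting u(163) equal to that: 163^α = 0.53·800^α ⇒ (163/800)^α = 0.53.
α = ln(0.53) / ln(163/800) = -0.6348783/-1.5908615 ≈ 0.3991.

α ≈ 0.3991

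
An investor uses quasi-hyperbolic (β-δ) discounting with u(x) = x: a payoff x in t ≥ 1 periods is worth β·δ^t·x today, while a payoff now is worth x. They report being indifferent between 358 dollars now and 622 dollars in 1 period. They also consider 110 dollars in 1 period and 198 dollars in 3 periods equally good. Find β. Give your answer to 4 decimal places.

β ≈ 0.7722

From the later pair, β·δ^1·110 = β·δ^3·198; dividing through, δ^2 = 110/198 = 0.55556, so δ = 0.74536.
The first indifference: 358 = β·δ·622, so β = 358/(δ·622) = 358/(0.74536·622) ≈ 0.7722.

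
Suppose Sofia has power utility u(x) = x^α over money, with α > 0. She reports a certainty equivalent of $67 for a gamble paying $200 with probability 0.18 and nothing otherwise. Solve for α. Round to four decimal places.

Since u(0) = 0, the lottery's EU is 0.18·200^α.
Indifference: 67^α = 0.18·200^α, so (67/200)^α = 0.18.
Taking logs: α·ln(67/200) = ln(0.18), so α = -1.7147984 / -1.0936247 ≈ 1.5680.

α ≈ 1.5680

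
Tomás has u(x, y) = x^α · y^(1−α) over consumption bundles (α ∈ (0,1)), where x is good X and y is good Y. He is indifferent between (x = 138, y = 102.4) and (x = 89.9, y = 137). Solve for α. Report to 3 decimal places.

α ≈ 0.404

Set the two utilities equal: 138^α·102.4^(1−α) = 89.9^α·137^(1−α).
Taking logs: α·ln 138 + (1−α)·ln 102.4 = α·ln 89.9 + (1−α)·ln 137, i.e. α·0.428556 = (1−α)·0.291094.
So α/(1−α) = (0.291094)/(0.428556) = 0.679244, and α = 0.679244/1.679244 ≈ 0.404.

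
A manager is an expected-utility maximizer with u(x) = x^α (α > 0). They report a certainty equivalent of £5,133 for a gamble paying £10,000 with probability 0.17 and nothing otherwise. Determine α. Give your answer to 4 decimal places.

α ≈ 2.6570

EU(lottery) = 0.17·10000^α + 0.83·0 = 0.17·10000^α.
Equating: 5133^α = 0.17·10000^α, i.e. 0.5133^α = 0.17.
α = ln(0.17) / ln(5133/10000) = -1.7719568/-0.6668948 ≈ 2.6570.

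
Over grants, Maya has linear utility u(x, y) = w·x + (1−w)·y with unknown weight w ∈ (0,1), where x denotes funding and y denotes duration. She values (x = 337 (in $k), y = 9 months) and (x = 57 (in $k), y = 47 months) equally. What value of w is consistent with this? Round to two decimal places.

w = 0.12

Equating utilities: w·337 + (1−w)·9 = w·57 + (1−w)·47.
Collecting terms: w·280 = (1−w)·38.
The marginal rate of substitution is 38/280, so w = 38/(280+38) = 0.12.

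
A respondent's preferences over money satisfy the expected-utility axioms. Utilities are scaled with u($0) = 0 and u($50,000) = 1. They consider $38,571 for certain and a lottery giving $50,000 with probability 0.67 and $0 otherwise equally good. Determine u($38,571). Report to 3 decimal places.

The indifference gives u($38,571) = 0.67·u($50,000) + 0.33·u($0) = 0.67·1 + 0.33·0 = 0.67.

0.670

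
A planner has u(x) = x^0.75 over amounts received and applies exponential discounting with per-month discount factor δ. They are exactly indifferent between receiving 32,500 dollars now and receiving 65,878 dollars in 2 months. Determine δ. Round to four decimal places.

δ ≈ 0.7672

Equating discounted utilities: u(32500) = δ^2·u(65878) ⇒ δ^2 = u(32500)/u(65878).
Since u(x) = x^0.75, δ^2 = (32500/65878)^0.75 = 0.49334^0.75 = 0.58865.
Taking the square root: δ = 0.58865^(1/2) ≈ 0.7672.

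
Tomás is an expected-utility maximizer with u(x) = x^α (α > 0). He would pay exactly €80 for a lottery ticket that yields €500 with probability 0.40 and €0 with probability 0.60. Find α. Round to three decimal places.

EU(lottery) = 0.40·500^α + 0.60·0 = 0.40·500^α.
Indifference: 80^α = 0.40·500^α, so (80/500)^α = 0.40.
α = ln(0.40) / ln(80/500) = -0.916291/-1.832581 ≈ 0.500.

α ≈ 0.500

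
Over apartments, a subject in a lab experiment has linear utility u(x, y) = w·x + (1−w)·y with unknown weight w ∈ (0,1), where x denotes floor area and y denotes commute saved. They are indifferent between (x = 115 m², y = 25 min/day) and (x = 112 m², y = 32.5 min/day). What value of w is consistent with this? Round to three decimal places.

u(115,25) = u(112,32.5) means w·115 + (1−w)·25 = w·112 + (1−w)·32.5.
w·(115−112) = (1−w)·(32.5−25), i.e. w·3 = (1−w)·7.5.
So w/(1−w) = 7.5/3 = 2.5000, giving w = 7.5/(3+7.5) = 0.714.

w = 0.714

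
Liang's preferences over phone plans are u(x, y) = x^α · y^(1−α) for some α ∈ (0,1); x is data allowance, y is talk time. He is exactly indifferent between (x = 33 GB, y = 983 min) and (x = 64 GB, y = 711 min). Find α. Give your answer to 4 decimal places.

α ≈ 0.3284

Set the two utilities equal: 33^α·983^(1−α) = 64^α·711^(1−α).
Rearrange to (33/64)^α = (711/983)^(1−α) and take logs: α·-0.6623755 = (1−α)·-0.3239367.
Thus α·(-0.9863122) = -0.3239367, so α = -0.3239367/-0.9863122 ≈ 0.3284.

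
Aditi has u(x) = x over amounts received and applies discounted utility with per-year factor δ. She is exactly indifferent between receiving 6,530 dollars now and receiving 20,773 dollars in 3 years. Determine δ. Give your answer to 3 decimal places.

Indifference means u(6530) = δ^3 · u(20773), so δ^3 = u(6530)/u(20773).
With u(x) = x: δ^3 = 6530/20773 = 0.31435.
Taking the cube root: δ = 0.31435^(1/3) ≈ 0.680.

δ ≈ 0.680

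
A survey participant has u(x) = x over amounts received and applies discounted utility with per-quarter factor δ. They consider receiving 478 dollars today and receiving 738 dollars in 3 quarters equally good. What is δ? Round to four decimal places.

Equating discounted utilities: u(478) = δ^3·u(738) ⇒ δ^3 = u(478)/u(738).
With u(x) = x: δ^3 = 478/738 = 0.64770.
Hence δ = (0.64770)^(1/3) = 0.865215.

δ ≈ 0.8652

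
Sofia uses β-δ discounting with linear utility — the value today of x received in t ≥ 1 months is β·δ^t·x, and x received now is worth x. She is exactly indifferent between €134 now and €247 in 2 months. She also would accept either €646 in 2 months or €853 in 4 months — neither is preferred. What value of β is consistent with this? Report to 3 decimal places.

From the later pair, β·δ^2·646 = β·δ^4·853; dividing through, δ^2 = 646/853 = 0.75733, so δ = 0.87025.
Now use the now-vs-future pair: 134 = β·δ^2·247 gives β = 134/(0.75733·247) ≈ 0.716.

β ≈ 0.716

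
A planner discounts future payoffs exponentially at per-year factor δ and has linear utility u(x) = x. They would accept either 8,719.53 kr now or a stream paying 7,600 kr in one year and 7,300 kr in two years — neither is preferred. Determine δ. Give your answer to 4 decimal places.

Present value of the stream is 7600·δ + 7300·δ². Indifference gives 7600δ + 7300δ² = 8719.53.
So 7300δ² + 7600δ − 8719.53 = 0.
By the quadratic formula (taking the positive root), δ = (−7600 + √312370276.00) / 14600 ≈ 0.6900.

δ ≈ 0.6900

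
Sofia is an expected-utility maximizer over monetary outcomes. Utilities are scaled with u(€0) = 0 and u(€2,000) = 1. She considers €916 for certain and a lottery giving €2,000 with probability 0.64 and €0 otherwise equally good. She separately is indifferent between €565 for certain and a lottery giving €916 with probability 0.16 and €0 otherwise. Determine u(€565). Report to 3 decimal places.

First, u(€916) = 0.64·u(€2,000) + 0.36·u(€0) = 0.64.
Chaining: u(€565) = 0.16·0.64 + 0.84·0.00 = 0.1024.

0.102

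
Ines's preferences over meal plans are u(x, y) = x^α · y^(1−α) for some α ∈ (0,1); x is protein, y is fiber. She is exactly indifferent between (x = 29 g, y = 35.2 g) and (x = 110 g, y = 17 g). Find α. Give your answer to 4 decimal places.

The Cobb–Douglas utilities coincide, so 29^α·35.2^(1−α) = 110^α·17^(1−α).
(29/110)^α = (17/35.2)^(1−α); take logs: α·ln(29/110) = (1−α)·ln(17/35.2), i.e. α·-1.3331845 = (1−α)·-0.7278327.
Thus α·(-2.0610172) = -0.7278327, so α = -0.7278327/-2.0610172 ≈ 0.3531.

α ≈ 0.3531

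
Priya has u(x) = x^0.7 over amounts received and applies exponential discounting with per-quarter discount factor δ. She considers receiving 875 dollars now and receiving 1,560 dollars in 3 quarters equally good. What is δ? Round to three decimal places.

The payoff in 3 quarters is discounted by δ^3, so u(875) = δ^3·u(1560) and δ^3 = u(875)/u(1560).
With u(x) = x^0.7: δ^3 = 875^0.7/1560^0.7 = (875/1560)^0.7 = 0.66714.
Taking the cube root: δ = 0.66714^(1/3) ≈ 0.874.

δ ≈ 0.874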